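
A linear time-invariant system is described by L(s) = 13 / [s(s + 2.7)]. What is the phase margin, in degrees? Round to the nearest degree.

41°

Gain crossover: |L(jω)| = 1 at ω ≈ 3.14 rad s⁻¹.
∠L(j3.14) = −90° − arctan(3.14/2.7) ≈ -139.30°
PM = 180° + (-139.30°) = 40.70°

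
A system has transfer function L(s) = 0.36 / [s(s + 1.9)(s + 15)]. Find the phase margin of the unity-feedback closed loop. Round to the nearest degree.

90°

Gain crossover: |L(jω)| = 1 at ω ≈ 0.0126 rad/sec.
∠L(j0.0126) = −90° − arctan(0.0126/1.9) − arctan(0.0126/15) ≈ -90.43°
PM = 180° + (-90.43°) = 89.57°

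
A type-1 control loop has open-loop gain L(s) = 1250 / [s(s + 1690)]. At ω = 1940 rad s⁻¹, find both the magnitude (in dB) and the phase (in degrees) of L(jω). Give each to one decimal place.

|L| = -72.0 dB, ∠L = -138.9°

|j1940 + 1690| = √(1940² + 1690²) = 2573
|j1940| = 1940
|L(j1940)| = 1250 / (2573 × 1940) = 0.00025043
20 log₁₀(0.00025043) = -72.03 dB
∠(j1940 + 1690) = arctan(1940/1690) = 48.94°
∠(j1940) = 90.00°
∠L(j1940) = − (48.94° + 90.00°) = -138.94°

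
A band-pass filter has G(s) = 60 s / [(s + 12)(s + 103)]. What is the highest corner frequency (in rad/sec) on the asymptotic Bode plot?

103 rad/sec

Break frequencies occur at each pole and zero magnitude: 12 rad/sec, 103 rad/sec.
The highest is 103 rad/sec.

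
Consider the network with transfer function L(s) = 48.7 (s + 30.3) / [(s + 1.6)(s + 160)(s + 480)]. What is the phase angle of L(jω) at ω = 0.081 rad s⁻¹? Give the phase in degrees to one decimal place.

∠(j0.081 + 30.3) = arctan(0.081/30.3) = 0.15°
∠(j0.081 + 1.6) = arctan(0.081/1.6) = 2.90°
∠(j0.081 + 160) = arctan(0.081/160) = 0.03°
∠(j0.081 + 480) = arctan(0.081/480) = 0.01°
∠L(j0.081) = 0.15° − (2.90° + 0.03° + 0.01°) = -2.78°

-2.8 deg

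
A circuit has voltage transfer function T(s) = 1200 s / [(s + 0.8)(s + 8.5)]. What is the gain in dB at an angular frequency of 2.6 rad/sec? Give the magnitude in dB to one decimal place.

|j2.6| = 2.6
|j2.6 + 0.8| = √(2.6² + 0.8²) = 2.72
|j2.6 + 8.5| = √(2.6² + 8.5²) = 8.889
|T(j2.6)| = 1200 × 2.6 / (2.72 × 8.889) = 129.03
20 log₁₀(129.03) = 42.21 dB

42.2 dB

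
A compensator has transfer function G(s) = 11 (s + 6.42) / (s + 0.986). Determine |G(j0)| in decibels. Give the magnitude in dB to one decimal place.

37.1 dB

G(0) = 11 × 6.42 / 0.986 = 71.623
20 log₁₀(71.623) = 37.10 dB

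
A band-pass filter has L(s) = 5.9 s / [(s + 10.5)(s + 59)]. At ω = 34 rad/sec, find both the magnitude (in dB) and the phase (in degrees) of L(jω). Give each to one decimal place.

|j34| = 34
|j34 + 10.5| = √(34² + 10.5²) = 35.58
|j34 + 59| = √(34² + 59²) = 68.1
|L(j34)| = 5.9 × 34 / (35.58 × 68.1) = 0.082785
20 log₁₀(0.082785) = -21.64 dB
∠(j34) = 90.00°
∠(j34 + 10.5) = arctan(34/10.5) = 72.84°
∠(j34 + 59) = arctan(34/59) = 29.95°
∠L(j34) = 90.00° − (72.84° + 29.95°) = -12.79°

|L| = -21.6 dB, ∠L = -12.8°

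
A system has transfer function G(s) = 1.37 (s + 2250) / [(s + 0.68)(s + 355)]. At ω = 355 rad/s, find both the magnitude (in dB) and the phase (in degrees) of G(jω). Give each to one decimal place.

|j355 + 2250| = √(355² + 2250²) = 2278
|j355 + 0.68| = √(355² + 0.68²) = 355
|j355 + 355| = √(355² + 355²) = 502
|G(j355)| = 1.37 × 2278 / (355 × 502) = 0.017509
20 log₁₀(0.017509) = -35.13 dB
∠(j355 + 2250) = arctan(355/2250) = 8.97°
∠(j355 + 0.68) = arctan(355/0.68) = 89.89°
∠(j355 + 355) = arctan(355/355) = 45.00°
∠G(j355) = 8.97° − (89.89° + 45.00°) = -125.92°

|G| = -35.1 dB, ∠G = -125.9°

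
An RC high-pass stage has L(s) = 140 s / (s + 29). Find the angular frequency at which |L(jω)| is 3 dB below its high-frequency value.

For a single-pole high-pass, the −3 dB point is at the pole: ω = 29 rad s⁻¹.

29 rad s⁻¹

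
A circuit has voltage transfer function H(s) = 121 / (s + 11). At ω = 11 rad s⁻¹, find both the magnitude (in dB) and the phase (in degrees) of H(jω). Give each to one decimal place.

|H| = 17.8 dB, ∠H = -45.0°

|j11 + 11| = √(11² + 11²) = 15.56
|H(j11)| = 121 / 15.56 = 7.7782
20 log₁₀(7.7782) = 17.82 dB
∠(j11 + 11) = arctan(11/11) = 45.00°
∠H(j11) = −45.00° = -45.00°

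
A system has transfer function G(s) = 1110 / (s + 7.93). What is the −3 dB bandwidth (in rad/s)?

7.93 rad/s

For a single-pole low-pass, the −3 dB point is at the pole: ω = 7.93 rad/s.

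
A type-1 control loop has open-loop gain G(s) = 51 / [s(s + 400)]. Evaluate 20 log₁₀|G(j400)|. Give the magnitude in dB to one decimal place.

|j400 + 400| = √(400² + 400²) = 565.7
|j400| = 400
|G(j400)| = 51 / (565.7 × 400) = 0.00022539
20 log₁₀(0.00022539) = -72.94 dB

-72.9 dB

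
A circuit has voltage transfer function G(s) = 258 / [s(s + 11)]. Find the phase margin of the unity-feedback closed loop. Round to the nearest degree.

Gain crossover: |G(jω)| = 1 at ω ≈ 14.3 rad/s.
∠G(j14.3) = −90° − arctan(14.3/11) ≈ -142.43°
PM = 180° + (-142.43°) = 37.57°

38°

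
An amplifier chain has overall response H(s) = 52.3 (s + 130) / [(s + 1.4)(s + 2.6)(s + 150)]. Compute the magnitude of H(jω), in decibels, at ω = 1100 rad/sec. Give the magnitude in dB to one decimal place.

|j1100 + 130| = √(1100² + 130²) = 1108
|j1100 + 1.4| = √(1100² + 1.4²) = 1100
|j1100 + 2.6| = √(1100² + 2.6²) = 1100
|j1100 + 150| = √(1100² + 150²) = 1110
|H(j1100)| = 52.3 × 1108 / (1100 × 1100 × 1110) = 4.3125e-05
20 log₁₀(4.3125e-05) = -87.31 dB

-87.3 dB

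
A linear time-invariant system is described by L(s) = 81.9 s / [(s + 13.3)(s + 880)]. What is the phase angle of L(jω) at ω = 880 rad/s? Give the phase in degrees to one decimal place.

-44.1°

∠(j880) = 90.00°
∠(j880 + 13.3) = arctan(880/13.3) = 89.13°
∠(j880 + 880) = arctan(880/880) = 45.00°
∠L(j880) = 90.00° − (89.13° + 45.00°) = -44.13°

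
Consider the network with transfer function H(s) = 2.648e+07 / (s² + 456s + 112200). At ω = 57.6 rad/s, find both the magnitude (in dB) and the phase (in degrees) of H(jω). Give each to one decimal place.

|(j57.6)² + 456(j57.6) + 112200| = |1.0888e+05 + j26266| = 1.12e+05
|H(j57.6)| = 2.648e+07 / 1.12e+05 = 236.42
20 log₁₀(236.42) = 47.47 dB
∠[(j57.6)² + 456(j57.6) + 112200] = ∠[1.0888e+05 + j26266] = 13.56°
∠H(j57.6) = −13.56° = -13.56°

|H| = 47.5 dB, ∠H = -13.6°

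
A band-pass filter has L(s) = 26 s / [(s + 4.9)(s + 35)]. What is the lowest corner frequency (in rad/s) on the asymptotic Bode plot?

Break frequencies occur at each pole and zero magnitude: 4.9 rad/s, 35 rad/s.
The lowest is 4.9 rad/s.

4.9 rad/s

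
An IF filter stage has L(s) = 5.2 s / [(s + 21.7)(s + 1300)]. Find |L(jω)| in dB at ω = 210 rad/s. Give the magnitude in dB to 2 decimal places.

-48.12 dB

|j210| = 210
|j210 + 21.7| = √(210² + 21.7²) = 211.1
|j210 + 1300| = √(210² + 1300²) = 1317
|L(j210)| = 5.2 × 210 / (211.1 × 1317) = 0.0039279
20 log₁₀(0.0039279) = -48.117 dB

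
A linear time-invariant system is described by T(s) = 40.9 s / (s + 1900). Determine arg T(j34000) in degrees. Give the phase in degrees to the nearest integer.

3°

∠(j34000) = 90.00°
∠(j34000 + 1900) = arctan(34000/1900) = 86.80°
∠T(j34000) = 90.00° − 86.80° = 3.20°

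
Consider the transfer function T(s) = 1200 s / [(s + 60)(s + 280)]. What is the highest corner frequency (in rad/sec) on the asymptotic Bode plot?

Break frequencies occur at each pole and zero magnitude: 60 rad/sec, 280 rad/sec.
The highest is 280 rad/sec.

280 rad/sec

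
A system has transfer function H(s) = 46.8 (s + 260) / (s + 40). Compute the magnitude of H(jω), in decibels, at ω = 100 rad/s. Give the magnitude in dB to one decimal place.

|j100 + 260| = √(100² + 260²) = 278.6
|j100 + 40| = √(100² + 40²) = 107.7
|H(j100)| = 46.8 × 278.6 / 107.7 = 121.05
20 log₁₀(121.05) = 41.66 dB

41.7 dB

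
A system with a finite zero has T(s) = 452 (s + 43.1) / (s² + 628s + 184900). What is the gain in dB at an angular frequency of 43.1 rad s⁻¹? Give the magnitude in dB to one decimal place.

|j43.1 + 43.1| = √(43.1² + 43.1²) = 60.95
|(j43.1)² + 628(j43.1) + 184900| = |1.8304e+05 + j27067| = 1.85e+05
|T(j43.1)| = 452 × 60.95 / 1.85e+05 = 0.1489
20 log₁₀(0.1489) = -16.54 dB

-16.5 dB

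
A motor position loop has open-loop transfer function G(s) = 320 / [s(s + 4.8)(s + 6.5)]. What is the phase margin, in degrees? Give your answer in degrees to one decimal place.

2.8 deg

Gain crossover: |G(jω)| = 1 at ω ≈ 5.32 rad s⁻¹.
∠G(j5.32) = −90° − arctan(5.32/4.8) − arctan(5.32/6.5) ≈ -177.22°
PM = 180° + (-177.22°) = 2.78°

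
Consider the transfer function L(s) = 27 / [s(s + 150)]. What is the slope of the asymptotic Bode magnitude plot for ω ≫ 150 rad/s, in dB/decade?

With 0 zeros and 2 poles, the high-frequency asymptotic slope is 20 × (0 − 2) = -40 dB/decade.

-40 dB/decade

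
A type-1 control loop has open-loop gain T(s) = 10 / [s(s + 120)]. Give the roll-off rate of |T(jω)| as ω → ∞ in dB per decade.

-40 dB/decade

With 0 zeros and 2 poles, the high-frequency asymptotic slope is 20 × (0 − 2) = -40 dB/decade.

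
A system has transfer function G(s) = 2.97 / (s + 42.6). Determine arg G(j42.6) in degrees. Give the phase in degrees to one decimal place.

-45.0°

∠(j42.6 + 42.6) = arctan(42.6/42.6) = 45.00°
∠G(j42.6) = −45.00° = -45.00°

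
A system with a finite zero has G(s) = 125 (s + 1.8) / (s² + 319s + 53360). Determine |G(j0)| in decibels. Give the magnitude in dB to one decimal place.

-47.5 dB

G(0) = 125 × 1.8 / 53360 = 0.0042166
20 log₁₀(0.0042166) = -47.50 dB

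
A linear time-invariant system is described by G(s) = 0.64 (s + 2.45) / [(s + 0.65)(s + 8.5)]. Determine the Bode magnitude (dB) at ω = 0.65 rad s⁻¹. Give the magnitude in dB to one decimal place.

|j0.65 + 2.45| = √(0.65² + 2.45²) = 2.535
|j0.65 + 0.65| = √(0.65² + 0.65²) = 0.9192
|j0.65 + 8.5| = √(0.65² + 8.5²) = 8.525
|G(j0.65)| = 0.64 × 2.535 / (0.9192 × 8.525) = 0.20702
20 log₁₀(0.20702) = -13.68 dB

-13.7 dB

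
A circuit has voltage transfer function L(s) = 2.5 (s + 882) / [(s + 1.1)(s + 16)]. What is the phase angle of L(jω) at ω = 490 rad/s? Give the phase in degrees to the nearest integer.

-149°

∠(j490 + 882) = arctan(490/882) = 29.05°
∠(j490 + 1.1) = arctan(490/1.1) = 89.87°
∠(j490 + 16) = arctan(490/16) = 88.13°
∠L(j490) = 29.05° − (89.87° + 88.13°) = -148.95°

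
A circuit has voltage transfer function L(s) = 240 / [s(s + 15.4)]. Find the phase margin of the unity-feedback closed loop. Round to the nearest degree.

52°

Gain crossover: |L(jω)| = 1 at ω ≈ 12.2 rad/s.
∠L(j12.2) = −90° − arctan(12.2/15.4) ≈ -128.41°
PM = 180° + (-128.41°) = 51.59°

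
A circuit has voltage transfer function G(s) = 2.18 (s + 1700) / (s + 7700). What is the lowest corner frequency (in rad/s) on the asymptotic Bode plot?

Break frequencies occur at each pole and zero magnitude: 1700 rad/s, 7700 rad/s.
The lowest is 1700 rad/s.

1700 rad/s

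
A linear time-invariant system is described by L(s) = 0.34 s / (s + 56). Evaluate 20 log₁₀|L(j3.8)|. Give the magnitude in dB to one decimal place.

|j3.8| = 3.8
|j3.8 + 56| = √(3.8² + 56²) = 56.13
|L(j3.8)| = 0.34 × 3.8 / 56.13 = 0.023018
20 log₁₀(0.023018) = -32.76 dB

-32.8 dB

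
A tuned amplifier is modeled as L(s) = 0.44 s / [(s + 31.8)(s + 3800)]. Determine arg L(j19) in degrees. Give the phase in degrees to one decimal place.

58.9 deg

∠(j19) = 90.00°
∠(j19 + 31.8) = arctan(19/31.8) = 30.86°
∠(j19 + 3800) = arctan(19/3800) = 0.29°
∠L(j19) = 90.00° − (30.86° + 0.29°) = 58.86°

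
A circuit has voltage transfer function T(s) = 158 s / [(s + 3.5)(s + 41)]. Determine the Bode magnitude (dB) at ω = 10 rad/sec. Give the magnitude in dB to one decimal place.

|j10| = 10
|j10 + 3.5| = √(10² + 3.5²) = 10.59
|j10 + 41| = √(10² + 41²) = 42.2
|T(j10)| = 158 × 10 / (10.59 × 42.2) = 3.5337
20 log₁₀(3.5337) = 10.96 dB

11.0 dB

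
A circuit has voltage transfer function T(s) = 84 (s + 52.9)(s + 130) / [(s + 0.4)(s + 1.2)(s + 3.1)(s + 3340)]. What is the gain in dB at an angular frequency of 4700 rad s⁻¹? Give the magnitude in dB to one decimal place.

-110.2 dB

|j4700 + 52.9| = √(4700² + 52.9²) = 4700
|j4700 + 130| = √(4700² + 130²) = 4702
|j4700 + 0.4| = √(4700² + 0.4²) = 4700
|j4700 + 1.2| = √(4700² + 1.2²) = 4700
|j4700 + 3.1| = √(4700² + 3.1²) = 4700
|j4700 + 3340| = √(4700² + 3340²) = 5766
|T(j4700)| = 84 × 4700 × 4702 / (4700 × 4700 × 4700 × 5766) = 3.101e-06
20 log₁₀(3.101e-06) = -110.17 dB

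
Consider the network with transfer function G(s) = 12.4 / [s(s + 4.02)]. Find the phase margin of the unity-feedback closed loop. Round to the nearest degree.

57°

Gain crossover: |G(jω)| = 1 at ω ≈ 2.59 rad/s.
∠G(j2.59) = −90° − arctan(2.59/4.02) ≈ -122.82°
PM = 180° + (-122.82°) = 57.18°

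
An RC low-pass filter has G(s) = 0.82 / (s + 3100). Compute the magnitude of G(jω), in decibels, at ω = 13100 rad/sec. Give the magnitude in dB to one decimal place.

-84.3 dB

|j13100 + 3100| = √(13100² + 3100²) = 1.346e+04
|G(j13100)| = 0.82 / 1.346e+04 = 6.0913e-05
20 log₁₀(6.0913e-05) = -84.31 dB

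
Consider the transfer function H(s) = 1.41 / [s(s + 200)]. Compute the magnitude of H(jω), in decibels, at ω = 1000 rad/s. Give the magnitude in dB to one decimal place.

-117.2 dB

|j1000 + 200| = √(1000² + 200²) = 1020
|j1000| = 1000
|H(j1000)| = 1.41 / (1020 × 1000) = 1.3826e-06
20 log₁₀(1.3826e-06) = -117.19 dB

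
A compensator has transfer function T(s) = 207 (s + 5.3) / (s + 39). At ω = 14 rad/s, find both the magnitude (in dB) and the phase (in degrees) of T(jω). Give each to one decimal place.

|j14 + 5.3| = √(14² + 5.3²) = 14.97
|j14 + 39| = √(14² + 39²) = 41.44
|T(j14)| = 207 × 14.97 / 41.44 = 74.782
20 log₁₀(74.782) = 37.48 dB
∠(j14 + 5.3) = arctan(14/5.3) = 69.26°
∠(j14 + 39) = arctan(14/39) = 19.75°
∠T(j14) = 69.26° − 19.75° = 49.52°

|T| = 37.5 dB, ∠T = 49.5°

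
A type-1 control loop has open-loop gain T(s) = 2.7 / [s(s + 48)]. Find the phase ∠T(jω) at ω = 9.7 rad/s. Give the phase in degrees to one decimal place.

-101.4°

∠(j9.7 + 48) = arctan(9.7/48) = 11.42°
∠(j9.7) = 90.00°
∠T(j9.7) = − (11.42° + 90.00°) = -101.42°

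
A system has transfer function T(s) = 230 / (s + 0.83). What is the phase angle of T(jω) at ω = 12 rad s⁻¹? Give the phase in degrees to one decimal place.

∠(j12 + 0.83) = arctan(12/0.83) = 86.04°
∠T(j12) = −86.04° = -86.04°

-86.0 deg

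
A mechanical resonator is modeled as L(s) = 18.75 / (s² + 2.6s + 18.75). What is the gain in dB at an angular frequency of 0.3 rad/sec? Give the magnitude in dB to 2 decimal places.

0.03 dB

|(j0.3)² + 2.6(j0.3) + 18.75| = |18.66 + j0.78| = 18.68
|L(j0.3)| = 18.75 / 18.68 = 1.0039
20 log₁₀(1.0039) = 0.034 dB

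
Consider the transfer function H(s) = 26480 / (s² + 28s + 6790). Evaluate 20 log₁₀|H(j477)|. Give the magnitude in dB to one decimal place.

-18.4 dB

|(j477)² + 28(j477) + 6790| = |-2.2074e+05 + j13356| = 2.211e+05
|H(j477)| = 26480 / 2.211e+05 = 0.11974
20 log₁₀(0.11974) = -18.44 dB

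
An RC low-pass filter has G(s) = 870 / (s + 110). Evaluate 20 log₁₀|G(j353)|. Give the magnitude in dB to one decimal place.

7.4 dB

|j353 + 110| = √(353² + 110²) = 369.7
|G(j353)| = 870 / 369.7 = 2.353
20 log₁₀(2.353) = 7.43 dB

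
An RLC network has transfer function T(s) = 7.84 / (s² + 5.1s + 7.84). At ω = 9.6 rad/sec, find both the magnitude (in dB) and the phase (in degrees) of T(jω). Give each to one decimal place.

|T| = -21.9 dB, ∠T = -149.9 deg

|(j9.6)² + 5.1(j9.6) + 7.84| = |-84.32 + j48.96| = 97.5
|T(j9.6)| = 7.84 / 97.5 = 0.080407
20 log₁₀(0.080407) = -21.89 dB
∠[(j9.6)² + 5.1(j9.6) + 7.84] = ∠[-84.32 + j48.96] = 149.86°
∠T(j9.6) = −149.86° = -149.86°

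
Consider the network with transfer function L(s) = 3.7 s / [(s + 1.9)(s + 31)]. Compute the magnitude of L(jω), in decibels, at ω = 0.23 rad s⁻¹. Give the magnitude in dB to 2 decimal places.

-36.87 dB

|j0.23| = 0.23
|j0.23 + 1.9| = √(0.23² + 1.9²) = 1.914
|j0.23 + 31| = √(0.23² + 31²) = 31
|L(j0.23)| = 3.7 × 0.23 / (1.914 × 31) = 0.014343
20 log₁₀(0.014343) = -36.867 dB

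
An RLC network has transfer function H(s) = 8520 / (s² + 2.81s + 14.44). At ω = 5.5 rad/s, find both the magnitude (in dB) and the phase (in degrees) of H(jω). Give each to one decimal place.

|H| = 51.7 dB, ∠H = -135.7°

|(j5.5)² + 2.81(j5.5) + 14.44| = |-15.81 + j15.455| = 22.11
|H(j5.5)| = 8520 / 22.11 = 385.36
20 log₁₀(385.36) = 51.72 dB
∠[(j5.5)² + 2.81(j5.5) + 14.44] = ∠[-15.81 + j15.455] = 135.65°
∠H(j5.5) = −135.65° = -135.65°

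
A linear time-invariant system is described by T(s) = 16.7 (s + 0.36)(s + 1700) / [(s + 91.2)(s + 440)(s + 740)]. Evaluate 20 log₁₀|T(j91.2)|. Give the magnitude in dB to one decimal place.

|j91.2 + 0.36| = √(91.2² + 0.36²) = 91.2
|j91.2 + 1700| = √(91.2² + 1700²) = 1702
|j91.2 + 91.2| = √(91.2² + 91.2²) = 129
|j91.2 + 440| = √(91.2² + 440²) = 449.4
|j91.2 + 740| = √(91.2² + 740²) = 745.6
|T(j91.2)| = 16.7 × 91.2 × 1702 / (129 × 449.4 × 745.6) = 0.060005
20 log₁₀(0.060005) = -24.44 dB

-24.4 dB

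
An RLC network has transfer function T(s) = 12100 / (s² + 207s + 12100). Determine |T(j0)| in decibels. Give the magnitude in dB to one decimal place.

0.0 dB

T(0) = 12100 / 12100 = 1
20 log₁₀(1) = 0.00 dB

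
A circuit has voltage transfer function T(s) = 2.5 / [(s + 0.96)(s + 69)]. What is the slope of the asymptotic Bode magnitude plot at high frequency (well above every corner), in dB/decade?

With 0 zeros and 2 poles, the high-frequency asymptotic slope is 20 × (0 − 2) = -40 dB/decade.

-40 dB/decade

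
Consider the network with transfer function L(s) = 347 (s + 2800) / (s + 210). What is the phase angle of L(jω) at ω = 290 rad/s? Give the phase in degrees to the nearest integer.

-48°

∠(j290 + 2800) = arctan(290/2800) = 5.91°
∠(j290 + 210) = arctan(290/210) = 54.09°
∠L(j290) = 5.91° − 54.09° = -48.18°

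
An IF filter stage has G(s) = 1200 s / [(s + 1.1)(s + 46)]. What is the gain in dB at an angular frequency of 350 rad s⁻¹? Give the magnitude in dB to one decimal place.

10.6 dB

|j350| = 350
|j350 + 1.1| = √(350² + 1.1²) = 350
|j350 + 46| = √(350² + 46²) = 353
|G(j350)| = 1200 × 350 / (350 × 353) = 3.3993
20 log₁₀(3.3993) = 10.63 dB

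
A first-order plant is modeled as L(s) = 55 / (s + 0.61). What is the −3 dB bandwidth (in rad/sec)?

0.61 rad/sec

For a single-pole low-pass, the −3 dB point is at the pole: ω = 0.61 rad/sec.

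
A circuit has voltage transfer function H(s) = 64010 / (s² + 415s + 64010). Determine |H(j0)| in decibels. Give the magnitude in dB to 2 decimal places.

H(0) = 64010 / 64010 = 1
20 log₁₀(1) = 0.000 dB

0.00 dB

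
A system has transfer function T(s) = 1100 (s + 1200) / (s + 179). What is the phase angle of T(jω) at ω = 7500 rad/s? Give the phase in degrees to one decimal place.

-7.7°

∠(j7500 + 1200) = arctan(7500/1200) = 80.91°
∠(j7500 + 179) = arctan(7500/179) = 88.63°
∠T(j7500) = 80.91° − 88.63° = -7.72°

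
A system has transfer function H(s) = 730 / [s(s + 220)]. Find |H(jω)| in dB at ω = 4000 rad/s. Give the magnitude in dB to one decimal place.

-86.8 dB

|j4000 + 220| = √(4000² + 220²) = 4006
|j4000| = 4000
|H(j4000)| = 730 / (4006 × 4000) = 4.5556e-05
20 log₁₀(4.5556e-05) = -86.83 dB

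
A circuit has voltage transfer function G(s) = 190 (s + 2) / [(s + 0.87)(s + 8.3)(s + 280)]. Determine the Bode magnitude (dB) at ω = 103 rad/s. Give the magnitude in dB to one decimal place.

-44.2 dB

|j103 + 2| = √(103² + 2²) = 103
|j103 + 0.87| = √(103² + 0.87²) = 103
|j103 + 8.3| = √(103² + 8.3²) = 103.3
|j103 + 280| = √(103² + 280²) = 298.3
|G(j103)| = 190 × 103 / (103 × 103.3 × 298.3) = 0.006164
20 log₁₀(0.006164) = -44.20 dB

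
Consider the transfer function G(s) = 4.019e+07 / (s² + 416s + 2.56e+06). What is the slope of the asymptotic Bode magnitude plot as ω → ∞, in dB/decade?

With 0 zeros and 2 poles, the high-frequency asymptotic slope is 20 × (0 − 2) = -40 dB/decade.

-40 dB/decade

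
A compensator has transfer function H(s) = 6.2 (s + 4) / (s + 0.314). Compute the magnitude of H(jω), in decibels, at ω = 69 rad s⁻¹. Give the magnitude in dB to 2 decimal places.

15.86 dB

|j69 + 4| = √(69² + 4²) = 69.12
|j69 + 0.314| = √(69² + 0.314²) = 69
|H(j69)| = 6.2 × 69.12 / 69 = 6.2103
20 log₁₀(6.2103) = 15.862 dB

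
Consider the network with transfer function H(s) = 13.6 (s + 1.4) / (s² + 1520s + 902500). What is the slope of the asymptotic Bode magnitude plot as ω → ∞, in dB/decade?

-20 dB/decade

With 1 zero and 2 poles, the high-frequency asymptotic slope is 20 × (1 − 2) = -20 dB/decade.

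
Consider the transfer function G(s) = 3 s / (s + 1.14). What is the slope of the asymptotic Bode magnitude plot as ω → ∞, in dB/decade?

0 dB/decade

With 1 zero and 1 pole, the high-frequency asymptotic slope is 20 × (1 − 1) = 0 dB/decade.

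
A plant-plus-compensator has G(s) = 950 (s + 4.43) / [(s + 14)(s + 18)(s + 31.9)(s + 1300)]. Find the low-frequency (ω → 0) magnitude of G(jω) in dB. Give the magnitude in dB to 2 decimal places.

-67.90 dB

G(0) = 950 × 4.43 / (14 × 18 × 31.9 × 1300) = 0.00040271
20 log₁₀(0.00040271) = -67.900 dB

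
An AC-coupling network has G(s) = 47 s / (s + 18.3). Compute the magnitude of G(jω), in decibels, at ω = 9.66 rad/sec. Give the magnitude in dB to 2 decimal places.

26.82 dB

|j9.66| = 9.66
|j9.66 + 18.3| = √(9.66² + 18.3²) = 20.69
|G(j9.66)| = 47 × 9.66 / 20.69 = 21.941
20 log₁₀(21.941) = 26.825 dB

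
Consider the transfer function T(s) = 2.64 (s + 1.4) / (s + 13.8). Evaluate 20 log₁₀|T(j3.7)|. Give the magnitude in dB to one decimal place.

-2.7 dB

|j3.7 + 1.4| = √(3.7² + 1.4²) = 3.956
|j3.7 + 13.8| = √(3.7² + 13.8²) = 14.29
|T(j3.7)| = 2.64 × 3.956 / 14.29 = 0.73098
20 log₁₀(0.73098) = -2.72 dB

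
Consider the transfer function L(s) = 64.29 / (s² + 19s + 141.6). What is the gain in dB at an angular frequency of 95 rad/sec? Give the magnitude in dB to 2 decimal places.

-42.98 dB

|(j95)² + 19(j95) + 141.6| = |-8883.4 + j1805| = 9065
|L(j95)| = 64.29 / 9065 = 0.0070922
20 log₁₀(0.0070922) = -42.984 dB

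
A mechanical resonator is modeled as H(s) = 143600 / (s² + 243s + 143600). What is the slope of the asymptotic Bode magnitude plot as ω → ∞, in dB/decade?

With 0 zeros and 2 poles, the high-frequency asymptotic slope is 20 × (0 − 2) = -40 dB/decade.

-40 dB/decade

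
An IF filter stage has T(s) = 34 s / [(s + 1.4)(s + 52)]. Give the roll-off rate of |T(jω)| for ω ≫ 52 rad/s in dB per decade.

With 1 zero and 2 poles, the high-frequency asymptotic slope is 20 × (1 − 2) = -20 dB/decade.

-20 dB/decade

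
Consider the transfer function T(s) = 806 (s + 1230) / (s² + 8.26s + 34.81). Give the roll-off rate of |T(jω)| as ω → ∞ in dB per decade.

With 1 zero and 2 poles, the high-frequency asymptotic slope is 20 × (1 − 2) = -20 dB/decade.

-20 dB/decade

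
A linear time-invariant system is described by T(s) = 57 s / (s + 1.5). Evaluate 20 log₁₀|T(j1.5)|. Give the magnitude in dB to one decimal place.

32.1 dB

|j1.5| = 1.5
|j1.5 + 1.5| = √(1.5² + 1.5²) = 2.121
|T(j1.5)| = 57 × 1.5 / 2.121 = 40.305
20 log₁₀(40.305) = 32.11 dB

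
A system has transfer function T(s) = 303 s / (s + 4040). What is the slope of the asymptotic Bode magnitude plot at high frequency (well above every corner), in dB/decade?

With 1 zero and 1 pole, the high-frequency asymptotic slope is 20 × (1 − 1) = 0 dB/decade.

0 dB/decade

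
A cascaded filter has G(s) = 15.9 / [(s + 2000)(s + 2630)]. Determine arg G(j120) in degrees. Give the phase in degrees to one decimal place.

∠(j120 + 2000) = arctan(120/2000) = 3.43°
∠(j120 + 2630) = arctan(120/2630) = 2.61°
∠G(j120) = − (3.43° + 2.61°) = -6.05°

-6.0°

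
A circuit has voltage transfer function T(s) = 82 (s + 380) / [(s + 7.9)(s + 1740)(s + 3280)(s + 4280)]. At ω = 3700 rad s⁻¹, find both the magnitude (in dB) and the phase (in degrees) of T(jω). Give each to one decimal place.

|T| = -182.8 dB, ∠T = -159.8 deg

|j3700 + 380| = √(3700² + 380²) = 3719
|j3700 + 7.9| = √(3700² + 7.9²) = 3700
|j3700 + 1740| = √(3700² + 1740²) = 4089
|j3700 + 3280| = √(3700² + 3280²) = 4945
|j3700 + 4280| = √(3700² + 4280²) = 5658
|T(j3700)| = 82 × 3719 / (3700 × 4089 × 4945 × 5658) = 7.2069e-10
20 log₁₀(7.2069e-10) = -182.85 dB
∠(j3700 + 380) = arctan(3700/380) = 84.14°
∠(j3700 + 7.9) = arctan(3700/7.9) = 89.88°
∠(j3700 + 1740) = arctan(3700/1740) = 64.81°
∠(j3700 + 3280) = arctan(3700/3280) = 48.44°
∠(j3700 + 4280) = arctan(3700/4280) = 40.84°
∠T(j3700) = 84.14° − (89.88° + 64.81° + 48.44° + 40.84°) = -159.84°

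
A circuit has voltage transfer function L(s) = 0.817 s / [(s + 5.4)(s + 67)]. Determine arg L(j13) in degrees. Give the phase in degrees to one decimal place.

∠(j13) = 90.00°
∠(j13 + 5.4) = arctan(13/5.4) = 67.44°
∠(j13 + 67) = arctan(13/67) = 10.98°
∠L(j13) = 90.00° − (67.44° + 10.98°) = 11.58°

11.6°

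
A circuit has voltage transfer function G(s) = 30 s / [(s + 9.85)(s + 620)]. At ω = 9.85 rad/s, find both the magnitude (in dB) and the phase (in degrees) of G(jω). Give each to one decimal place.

|j9.85| = 9.85
|j9.85 + 9.85| = √(9.85² + 9.85²) = 13.93
|j9.85 + 620| = √(9.85² + 620²) = 620.1
|G(j9.85)| = 30 × 9.85 / (13.93 × 620.1) = 0.034211
20 log₁₀(0.034211) = -29.32 dB
∠(j9.85) = 90.00°
∠(j9.85 + 9.85) = arctan(9.85/9.85) = 45.00°
∠(j9.85 + 620) = arctan(9.85/620) = 0.91°
∠G(j9.85) = 90.00° − (45.00° + 0.91°) = 44.09°

|G| = -29.3 dB, ∠G = 44.1°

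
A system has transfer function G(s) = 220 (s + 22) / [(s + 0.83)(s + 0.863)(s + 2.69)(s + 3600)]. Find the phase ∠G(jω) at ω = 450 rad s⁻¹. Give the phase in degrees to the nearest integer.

∠(j450 + 22) = arctan(450/22) = 87.20°
∠(j450 + 0.83) = arctan(450/0.83) = 89.89°
∠(j450 + 0.863) = arctan(450/0.863) = 89.89°
∠(j450 + 2.69) = arctan(450/2.69) = 89.66°
∠(j450 + 3600) = arctan(450/3600) = 7.13°
∠G(j450) = 87.20° − (89.89° + 89.89° + 89.66° + 7.13°) = -189.37°

-189°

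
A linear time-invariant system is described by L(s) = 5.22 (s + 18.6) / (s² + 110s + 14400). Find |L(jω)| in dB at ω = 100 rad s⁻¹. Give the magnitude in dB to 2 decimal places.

-26.97 dB

|j100 + 18.6| = √(100² + 18.6²) = 101.7
|(j100)² + 110(j100) + 14400| = |4400 + j11000| = 1.185e+04
|L(j100)| = 5.22 × 101.7 / 1.185e+04 = 0.044816
20 log₁₀(0.044816) = -26.971 dB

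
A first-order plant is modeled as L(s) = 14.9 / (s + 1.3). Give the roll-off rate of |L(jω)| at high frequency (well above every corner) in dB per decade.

-20 dB/decade

With 0 zeros and 1 pole, the high-frequency asymptotic slope is 20 × (0 − 1) = -20 dB/decade.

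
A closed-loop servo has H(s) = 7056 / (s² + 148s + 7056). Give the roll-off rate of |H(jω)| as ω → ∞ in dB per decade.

-40 dB/decade

With 0 zeros and 2 poles, the high-frequency asymptotic slope is 20 × (0 − 2) = -40 dB/decade.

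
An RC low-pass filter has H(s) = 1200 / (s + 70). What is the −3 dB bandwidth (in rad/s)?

For a single-pole low-pass, the −3 dB point is at the pole: ω = 70 rad/s.

70 rad/s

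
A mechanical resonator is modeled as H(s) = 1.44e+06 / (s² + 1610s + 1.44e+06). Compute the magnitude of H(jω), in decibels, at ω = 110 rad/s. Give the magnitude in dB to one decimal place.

|(j110)² + 1610(j110) + 1.44e+06| = |1.4279e+06 + j1.771e+05| = 1.439e+06
|H(j110)| = 1.44e+06 / 1.439e+06 = 1.0008
20 log₁₀(1.0008) = 0.01 dB

0.0 dB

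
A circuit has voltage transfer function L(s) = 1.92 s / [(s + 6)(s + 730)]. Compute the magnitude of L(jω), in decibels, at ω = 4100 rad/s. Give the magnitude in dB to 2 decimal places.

-66.73 dB

|j4100| = 4100
|j4100 + 6| = √(4100² + 6²) = 4100
|j4100 + 730| = √(4100² + 730²) = 4164
|L(j4100)| = 1.92 × 4100 / (4100 × 4164) = 0.00046104
20 log₁₀(0.00046104) = -66.725 dB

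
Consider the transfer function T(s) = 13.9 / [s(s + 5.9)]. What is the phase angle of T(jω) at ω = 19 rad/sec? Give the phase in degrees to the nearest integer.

-163°

∠(j19 + 5.9) = arctan(19/5.9) = 72.75°
∠(j19) = 90.00°
∠T(j19) = − (72.75° + 90.00°) = -162.75°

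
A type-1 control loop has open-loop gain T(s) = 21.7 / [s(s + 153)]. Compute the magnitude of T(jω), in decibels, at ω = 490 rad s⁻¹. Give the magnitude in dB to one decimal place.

|j490 + 153| = √(490² + 153²) = 513.3
|j490| = 490
|T(j490)| = 21.7 / (513.3 × 490) = 8.6271e-05
20 log₁₀(8.6271e-05) = -81.28 dB

-81.3 dB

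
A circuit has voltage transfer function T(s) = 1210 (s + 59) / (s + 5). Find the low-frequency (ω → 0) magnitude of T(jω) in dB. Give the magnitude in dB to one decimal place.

83.1 dB

T(0) = 1210 × 59 / 5 = 14278
20 log₁₀(14278) = 83.09 dB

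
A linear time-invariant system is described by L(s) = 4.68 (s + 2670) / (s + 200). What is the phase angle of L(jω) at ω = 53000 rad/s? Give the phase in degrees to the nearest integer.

-3°

∠(j53000 + 2670) = arctan(53000/2670) = 87.12°
∠(j53000 + 200) = arctan(53000/200) = 89.78°
∠L(j53000) = 87.12° − 89.78° = -2.67°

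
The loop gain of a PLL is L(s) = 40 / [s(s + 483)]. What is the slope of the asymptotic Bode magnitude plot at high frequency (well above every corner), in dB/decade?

With 0 zeros and 2 poles, the high-frequency asymptotic slope is 20 × (0 − 2) = -40 dB/decade.

-40 dB/decade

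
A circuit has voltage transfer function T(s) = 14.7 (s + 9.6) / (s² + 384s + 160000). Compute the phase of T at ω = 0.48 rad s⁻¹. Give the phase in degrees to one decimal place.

2.8 deg

∠(j0.48 + 9.6) = arctan(0.48/9.6) = 2.86°
∠[(j0.48)² + 384(j0.48) + 160000] = ∠[1.6e+05 + j184.32] = 0.07°
∠T(j0.48) = 2.86° − 0.07° = 2.80°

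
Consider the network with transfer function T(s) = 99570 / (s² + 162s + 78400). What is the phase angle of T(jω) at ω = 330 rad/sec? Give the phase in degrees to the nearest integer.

∠[(j330)² + 162(j330) + 78400] = ∠[-30500 + j53460] = 119.71°
∠T(j330) = −119.71° = -119.71°

-120 deg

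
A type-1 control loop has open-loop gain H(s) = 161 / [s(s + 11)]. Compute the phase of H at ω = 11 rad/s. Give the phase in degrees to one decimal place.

-135.0°

∠(j11 + 11) = arctan(11/11) = 45.00°
∠(j11) = 90.00°
∠H(j11) = − (45.00° + 90.00°) = -135.00°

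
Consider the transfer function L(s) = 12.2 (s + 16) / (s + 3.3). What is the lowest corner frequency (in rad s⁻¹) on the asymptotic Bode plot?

Break frequencies occur at each pole and zero magnitude: 3.3 rad s⁻¹, 16 rad s⁻¹.
The lowest is 3.3 rad s⁻¹.

3.3 rad s⁻¹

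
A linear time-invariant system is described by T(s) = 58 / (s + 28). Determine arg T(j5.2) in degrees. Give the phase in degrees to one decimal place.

∠(j5.2 + 28) = arctan(5.2/28) = 10.52°
∠T(j5.2) = −10.52° = -10.52°

-10.5°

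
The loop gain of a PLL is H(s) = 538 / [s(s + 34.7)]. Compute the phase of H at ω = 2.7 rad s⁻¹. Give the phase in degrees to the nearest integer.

-94°

∠(j2.7 + 34.7) = arctan(2.7/34.7) = 4.45°
∠(j2.7) = 90.00°
∠H(j2.7) = − (4.45° + 90.00°) = -94.45°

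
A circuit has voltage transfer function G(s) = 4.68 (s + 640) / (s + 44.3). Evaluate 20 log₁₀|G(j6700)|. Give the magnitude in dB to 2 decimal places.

|j6700 + 640| = √(6700² + 640²) = 6730
|j6700 + 44.3| = √(6700² + 44.3²) = 6700
|G(j6700)| = 4.68 × 6730 / 6700 = 4.7012
20 log₁₀(4.7012) = 13.444 dB

13.44 dB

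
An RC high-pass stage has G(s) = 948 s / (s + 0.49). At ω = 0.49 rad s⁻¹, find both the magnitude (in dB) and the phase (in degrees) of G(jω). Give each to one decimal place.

|G| = 56.5 dB, ∠G = 45.0°

|j0.49| = 0.49
|j0.49 + 0.49| = √(0.49² + 0.49²) = 0.693
|G(j0.49)| = 948 × 0.49 / 0.693 = 670.34
20 log₁₀(670.34) = 56.53 dB
∠(j0.49) = 90.00°
∠(j0.49 + 0.49) = arctan(0.49/0.49) = 45.00°
∠G(j0.49) = 90.00° − 45.00° = 45.00°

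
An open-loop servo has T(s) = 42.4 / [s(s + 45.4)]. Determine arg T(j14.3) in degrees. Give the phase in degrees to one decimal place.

∠(j14.3 + 45.4) = arctan(14.3/45.4) = 17.48°
∠(j14.3) = 90.00°
∠T(j14.3) = − (17.48° + 90.00°) = -107.48°

-107.5°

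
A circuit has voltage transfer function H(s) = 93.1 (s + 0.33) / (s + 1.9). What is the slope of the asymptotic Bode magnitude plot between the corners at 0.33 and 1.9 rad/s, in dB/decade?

In this band the factors already past their corner are: zero at 0.33; net slope = 20 dB/decade.

20 dB/decade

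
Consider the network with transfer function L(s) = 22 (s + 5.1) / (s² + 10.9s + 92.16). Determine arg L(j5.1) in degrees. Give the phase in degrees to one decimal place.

5.0°

∠(j5.1 + 5.1) = arctan(5.1/5.1) = 45.00°
∠[(j5.1)² + 10.9(j5.1) + 92.16] = ∠[66.15 + j55.59] = 40.04°
∠L(j5.1) = 45.00° − 40.04° = 4.96°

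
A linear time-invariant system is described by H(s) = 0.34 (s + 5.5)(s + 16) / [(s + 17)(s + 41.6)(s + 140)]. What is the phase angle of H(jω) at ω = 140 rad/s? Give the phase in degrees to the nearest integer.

∠(j140 + 5.5) = arctan(140/5.5) = 87.75°
∠(j140 + 16) = arctan(140/16) = 83.48°
∠(j140 + 17) = arctan(140/17) = 83.08°
∠(j140 + 41.6) = arctan(140/41.6) = 73.45°
∠(j140 + 140) = arctan(140/140) = 45.00°
∠H(j140) = 87.75° + 83.48° − (83.08° + 73.45° + 45.00°) = -30.30°

-30 deg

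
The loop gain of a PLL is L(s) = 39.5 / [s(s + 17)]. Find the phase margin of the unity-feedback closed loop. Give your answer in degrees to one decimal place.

Gain crossover: |L(jω)| = 1 at ω ≈ 2.3 rad/s.
∠L(j2.3) = −90° − arctan(2.3/17) ≈ -97.71°
PM = 180° + (-97.71°) = 82.29°

82.3 deg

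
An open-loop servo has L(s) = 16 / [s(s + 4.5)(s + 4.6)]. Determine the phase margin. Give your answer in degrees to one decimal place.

71.2°

Gain crossover: |L(jω)| = 1 at ω ≈ 0.752 rad/sec.
∠L(j0.752) = −90° − arctan(0.752/4.5) − arctan(0.752/4.6) ≈ -108.78°
PM = 180° + (-108.78°) = 71.22°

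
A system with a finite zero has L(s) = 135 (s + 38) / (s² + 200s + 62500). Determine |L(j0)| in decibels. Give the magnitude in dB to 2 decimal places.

L(0) = 135 × 38 / 62500 = 0.08208
20 log₁₀(0.08208) = -21.715 dB

-21.72 dB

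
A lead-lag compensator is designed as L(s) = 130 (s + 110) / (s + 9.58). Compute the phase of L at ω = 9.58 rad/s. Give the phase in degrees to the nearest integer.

-40°

∠(j9.58 + 110) = arctan(9.58/110) = 4.98°
∠(j9.58 + 9.58) = arctan(9.58/9.58) = 45.00°
∠L(j9.58) = 4.98° − 45.00° = -40.02°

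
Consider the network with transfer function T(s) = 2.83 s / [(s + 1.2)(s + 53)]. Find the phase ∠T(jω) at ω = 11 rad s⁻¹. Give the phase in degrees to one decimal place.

-5.5°

∠(j11) = 90.00°
∠(j11 + 1.2) = arctan(11/1.2) = 83.77°
∠(j11 + 53) = arctan(11/53) = 11.73°
∠T(j11) = 90.00° − (83.77° + 11.73°) = -5.50°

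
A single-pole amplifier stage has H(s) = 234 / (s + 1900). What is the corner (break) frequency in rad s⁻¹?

1900 rad s⁻¹

The single real pole at s = −1900 gives a corner at ω = 1900 rad s⁻¹.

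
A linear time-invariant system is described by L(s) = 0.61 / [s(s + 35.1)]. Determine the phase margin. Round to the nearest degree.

Gain crossover: |L(jω)| = 1 at ω ≈ 0.0174 rad/s.
∠L(j0.0174) = −90° − arctan(0.0174/35.1) ≈ -90.03°
PM = 180° + (-90.03°) = 89.97°

90°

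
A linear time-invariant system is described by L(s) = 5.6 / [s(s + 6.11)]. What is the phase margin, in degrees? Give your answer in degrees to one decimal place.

81.6 deg

Gain crossover: |L(jω)| = 1 at ω ≈ 0.907 rad/s.
∠L(j0.907) = −90° − arctan(0.907/6.11) ≈ -98.44°
PM = 180° + (-98.44°) = 81.56°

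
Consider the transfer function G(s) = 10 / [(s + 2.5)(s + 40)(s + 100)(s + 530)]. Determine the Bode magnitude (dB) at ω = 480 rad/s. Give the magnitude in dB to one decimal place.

|j480 + 2.5| = √(480² + 2.5²) = 480
|j480 + 40| = √(480² + 40²) = 481.7
|j480 + 100| = √(480² + 100²) = 490.3
|j480 + 530| = √(480² + 530²) = 715.1
|G(j480)| = 10 / (480 × 481.7 × 490.3 × 715.1) = 1.2337e-10
20 log₁₀(1.2337e-10) = -198.18 dB

-198.2 dB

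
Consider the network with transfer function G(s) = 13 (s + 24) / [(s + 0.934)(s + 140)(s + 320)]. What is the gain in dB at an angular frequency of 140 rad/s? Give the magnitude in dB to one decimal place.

-74.4 dB

|j140 + 24| = √(140² + 24²) = 142
|j140 + 0.934| = √(140² + 0.934²) = 140
|j140 + 140| = √(140² + 140²) = 198
|j140 + 320| = √(140² + 320²) = 349.3
|G(j140)| = 13 × 142 / (140 × 198 × 349.3) = 0.00019072
20 log₁₀(0.00019072) = -74.39 dB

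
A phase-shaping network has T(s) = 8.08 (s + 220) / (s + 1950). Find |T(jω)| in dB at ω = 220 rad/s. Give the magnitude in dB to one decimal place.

|j220 + 220| = √(220² + 220²) = 311.1
|j220 + 1950| = √(220² + 1950²) = 1962
|T(j220)| = 8.08 × 311.1 / 1962 = 1.2811
20 log₁₀(1.2811) = 2.15 dB

2.2 dB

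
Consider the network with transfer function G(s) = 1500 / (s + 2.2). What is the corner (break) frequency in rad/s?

2.2 rad/s

The single real pole at s = −2.2 gives a corner at ω = 2.2 rad/s.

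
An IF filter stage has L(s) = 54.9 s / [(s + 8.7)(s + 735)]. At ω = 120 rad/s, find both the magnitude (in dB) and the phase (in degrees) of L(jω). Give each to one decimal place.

|j120| = 120
|j120 + 8.7| = √(120² + 8.7²) = 120.3
|j120 + 735| = √(120² + 735²) = 744.7
|L(j120)| = 54.9 × 120 / (120.3 × 744.7) = 0.073525
20 log₁₀(0.073525) = -22.67 dB
∠(j120) = 90.00°
∠(j120 + 8.7) = arctan(120/8.7) = 85.85°
∠(j120 + 735) = arctan(120/735) = 9.27°
∠L(j120) = 90.00° − (85.85° + 9.27°) = -5.13°

|L| = -22.7 dB, ∠L = -5.1°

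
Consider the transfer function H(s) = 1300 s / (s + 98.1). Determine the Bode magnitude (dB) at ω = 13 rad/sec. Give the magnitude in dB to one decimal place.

|j13| = 13
|j13 + 98.1| = √(13² + 98.1²) = 98.96
|H(j13)| = 1300 × 13 / 98.96 = 170.78
20 log₁₀(170.78) = 44.65 dB

44.6 dB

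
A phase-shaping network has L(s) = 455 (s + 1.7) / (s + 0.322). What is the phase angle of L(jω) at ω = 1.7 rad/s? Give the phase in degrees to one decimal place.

∠(j1.7 + 1.7) = arctan(1.7/1.7) = 45.00°
∠(j1.7 + 0.322) = arctan(1.7/0.322) = 79.27°
∠L(j1.7) = 45.00° − 79.27° = -34.27°

-34.3°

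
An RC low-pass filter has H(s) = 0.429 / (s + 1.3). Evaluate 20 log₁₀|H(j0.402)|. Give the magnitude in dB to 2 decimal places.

-10.03 dB

|j0.402 + 1.3| = √(0.402² + 1.3²) = 1.361
|H(j0.402)| = 0.429 / 1.361 = 0.31527
20 log₁₀(0.31527) = -10.026 dB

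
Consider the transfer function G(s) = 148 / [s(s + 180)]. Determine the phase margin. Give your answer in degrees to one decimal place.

89.7 deg

Gain crossover: |G(jω)| = 1 at ω ≈ 0.822 rad s⁻¹.
∠G(j0.822) = −90° − arctan(0.822/180) ≈ -90.26°
PM = 180° + (-90.26°) = 89.74°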